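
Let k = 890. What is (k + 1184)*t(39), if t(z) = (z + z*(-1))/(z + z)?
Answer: 0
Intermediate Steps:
t(z) = 0 (t(z) = (z - z)/((2*z)) = 0*(1/(2*z)) = 0)
(k + 1184)*t(39) = (890 + 1184)*0 = 2074*0 = 0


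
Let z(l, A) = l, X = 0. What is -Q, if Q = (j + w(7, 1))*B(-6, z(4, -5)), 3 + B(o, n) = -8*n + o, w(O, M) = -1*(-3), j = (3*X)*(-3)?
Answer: 123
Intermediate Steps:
j = 0 (j = (3*0)*(-3) = 0*(-3) = 0)
w(O, M) = 3
B(o, n) = -3 + o - 8*n (B(o, n) = -3 + (-8*n + o) = -3 + (o - 8*n) = -3 + o - 8*n)
Q = -123 (Q = (0 + 3)*(-3 - 6 - 8*4) = 3*(-3 - 6 - 32) = 3*(-41) = -123)
-Q = -1*(-123) = 123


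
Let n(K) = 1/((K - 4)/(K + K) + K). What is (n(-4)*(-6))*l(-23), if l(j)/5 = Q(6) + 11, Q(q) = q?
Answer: 170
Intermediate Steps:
l(j) = 85 (l(j) = 5*(6 + 11) = 5*17 = 85)
n(K) = 1/(K + (-4 + K)/(2*K)) (n(K) = 1/((-4 + K)/((2*K)) + K) = 1/((-4 + K)*(1/(2*K)) + K) = 1/((-4 + K)/(2*K) + K) = 1/(K + (-4 + K)/(2*K)))
(n(-4)*(-6))*l(-23) = ((2*(-4)/(-4 - 4 + 2*(-4)²))*(-6))*85 = ((2*(-4)/(-4 - 4 + 2*16))*(-6))*85 = ((2*(-4)/(-4 - 4 + 32))*(-6))*85 = ((2*(-4)/24)*(-6))*85 = ((2*(-4)*(1/24))*(-6))*85 = -⅓*(-6)*85 = 2*85 = 170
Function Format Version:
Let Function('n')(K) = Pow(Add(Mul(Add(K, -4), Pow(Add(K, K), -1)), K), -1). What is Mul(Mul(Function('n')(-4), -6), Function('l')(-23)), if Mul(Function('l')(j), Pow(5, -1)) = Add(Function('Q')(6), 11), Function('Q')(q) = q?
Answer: 170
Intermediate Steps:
Function('l')(j) = 85 (Function('l')(j) = Mul(5, Add(6, 11)) = Mul(5, 17) = 85)
Function('n')(K) = Pow(Add(K, Mul(Rational(1, 2), Pow(K, -1), Add(-4, K))), -1) (Function('n')(K) = Pow(Add(Mul(Add(-4, K), Pow(Mul(2, K), -1)), K), -1) = Pow(Add(Mul(Add(-4, K), Mul(Rational(1, 2), Pow(K, -1))), K), -1) = Pow(Add(Mul(Rational(1, 2), Pow(K, -1), Add(-4, K)), K), -1) = Pow(Add(K, Mul(Rational(1, 2), Pow(K, -1), Add(-4, K))), -1))
Mul(Mul(Function('n')(-4), -6), Function('l')(-23)) = Mul(Mul(Mul(2, -4, Pow(Add(-4, -4, Mul(2, Pow(-4, 2))), -1)), -6), 85) = Mul(Mul(Mul(2, -4, Pow(Add(-4, -4, Mul(2, 16)), -1)), -6), 85) = Mul(Mul(Mul(2, -4, Pow(Add(-4, -4, 32), -1)), -6), 85) = Mul(Mul(Mul(2, -4, Pow(24, -1)), -6), 85) = Mul(Mul(Mul(2, -4, Rational(1, 24)), -6), 85) = Mul(Mul(Rational(-1, 3), -6), 85) = Mul(2, 85) = 170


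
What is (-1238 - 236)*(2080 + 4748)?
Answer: -10064472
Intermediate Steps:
(-1238 - 236)*(2080 + 4748) = -1474*6828 = -10064472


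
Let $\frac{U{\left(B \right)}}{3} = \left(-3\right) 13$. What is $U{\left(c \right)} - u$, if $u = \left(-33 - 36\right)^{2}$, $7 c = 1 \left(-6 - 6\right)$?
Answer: $-4878$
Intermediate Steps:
$c = - \frac{12}{7}$ ($c = \frac{1 \left(-6 - 6\right)}{7} = \frac{1 \left(-12\right)}{7} = \frac{1}{7} \left(-12\right) = - \frac{12}{7} \approx -1.7143$)
$U{\left(B \right)} = -117$ ($U{\left(B \right)} = 3 \left(\left(-3\right) 13\right) = 3 \left(-39\right) = -117$)
$u = 4761$ ($u = \left(-69\right)^{2} = 4761$)
$U{\left(c \right)} - u = -117 - 4761 = -4878$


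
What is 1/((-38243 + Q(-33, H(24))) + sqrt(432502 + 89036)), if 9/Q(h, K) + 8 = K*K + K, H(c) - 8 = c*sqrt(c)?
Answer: 16*(868 + 51*sqrt(6))/(-531118775 - 31206288*sqrt(6) + 4896*sqrt(86923) + 13888*sqrt(521538)) ≈ -2.6652e-5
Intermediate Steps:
H(c) = 8 + c**(3/2) (H(c) = 8 + c*sqrt(c) = 8 + c**(3/2))
Q(h, K) = 9/(-8 + K + K**2) (Q(h, K) = 9/(-8 + (K*K + K)) = 9/(-8 + (K**2 + K)) = 9/(-8 + (K + K**2)) = 9/(-8 + K + K**2))
1/((-38243 + Q(-33, H(24))) + sqrt(432502 + 89036)) = 1/((-38243 + 9/(-8 + (8 + 24**(3/2)) + (8 + 24**(3/2))**2)) + sqrt(432502 + 89036)) = 1/((-38243 + 9/(-8 + (8 + 48*sqrt(6)) + (8 + 48*sqrt(6))**2)) + sqrt(521538)) = 1/((-38243 + 9/((8 + 48*sqrt(6))**2 + 48*sqrt(6))) + sqrt(521538)) = 1/(-38243 + sqrt(521538) + 9/((8 + 48*sqrt(6))**2 + 48*sqrt(6)))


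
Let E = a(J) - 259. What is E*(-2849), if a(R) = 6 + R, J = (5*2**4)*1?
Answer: 492877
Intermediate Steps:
J = 80 (J = (5*16)*1 = 80*1 = 80)
E = -173 (E = (6 + 80) - 259 = 86 - 259 = -173)
E*(-2849) = -173*(-2849) = 492877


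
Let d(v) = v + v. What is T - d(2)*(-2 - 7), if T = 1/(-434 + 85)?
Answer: 12563/349 ≈ 35.997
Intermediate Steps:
d(v) = 2*v
T = -1/349 (T = 1/(-349) = -1/349 ≈ -0.0028653)
T - d(2)*(-2 - 7) = -1/349 - 2*2*(-2 - 7) = -1/349 - 4*(-9) = -1/349 - 1*(-36) = -1/349 + 36 = 12563/349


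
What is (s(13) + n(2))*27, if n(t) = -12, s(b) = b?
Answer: 27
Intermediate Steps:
(s(13) + n(2))*27 = (13 - 12)*27 = 1*27 = 27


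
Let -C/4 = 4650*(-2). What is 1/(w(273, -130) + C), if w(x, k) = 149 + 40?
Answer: 1/37389 ≈ 2.6746e-5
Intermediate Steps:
w(x, k) = 189
C = 37200 (C = -18600*(-2) = -4*(-9300) = 37200)
1/(w(273, -130) + C) = 1/(189 + 37200) = 1/37389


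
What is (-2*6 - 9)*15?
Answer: -315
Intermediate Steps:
(-2*6 - 9)*15 = (-12 - 9)*15 = -21*15 = -315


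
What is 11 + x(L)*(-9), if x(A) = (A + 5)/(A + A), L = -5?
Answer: 11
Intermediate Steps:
x(A) = (5 + A)/(2*A) (x(A) = (5 + A)/((2*A)) = (5 + A)*(1/(2*A)) = (5 + A)/(2*A))
11 + x(L)*(-9) = 11 + ((½)*(5 - 5)/(-5))*(-9) = 11 + ((½)*(-⅕)*0)*(-9) = 11 + 0*(-9) = 11 + 0 = 11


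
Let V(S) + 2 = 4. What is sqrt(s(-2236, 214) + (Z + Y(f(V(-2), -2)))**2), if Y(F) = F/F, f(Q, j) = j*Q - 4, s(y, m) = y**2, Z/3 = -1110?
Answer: sqrt(16081937) ≈ 4010.2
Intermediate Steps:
V(S) = 2 (V(S) = -2 + 4 = 2)
Z = -3330 (Z = 3*(-1110) = -3330)
f(Q, j) = -4 + Q*j (f(Q, j) = Q*j - 4 = -4 + Q*j)
Y(F) = 1
sqrt(s(-2236, 214) + (Z + Y(f(V(-2), -2)))**2) = sqrt((-2236)**2 + (-3330 + 1)**2) = sqrt(4999696 + (-3329)**2) = sqrt(4999696 + 11082241) = sqrt(16081937)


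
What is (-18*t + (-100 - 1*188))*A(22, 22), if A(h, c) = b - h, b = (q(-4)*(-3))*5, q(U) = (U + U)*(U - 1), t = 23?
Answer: 436644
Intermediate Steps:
q(U) = 2*U*(-1 + U) (q(U) = (2*U)*(-1 + U) = 2*U*(-1 + U))
b = -600 (b = ((2*(-4)*(-1 - 4))*(-3))*5 = ((2*(-4)*(-5))*(-3))*5 = (40*(-3))*5 = -120*5 = -600)
A(h, c) = -600 - h
(-18*t + (-100 - 1*188))*A(22, 22) = (-18*23 + (-100 - 1*188))*(-600 - 1*22) = (-414 + (-100 - 188))*(-600 - 22) = (-414 - 288)*(-622) = -702*(-622) = 436644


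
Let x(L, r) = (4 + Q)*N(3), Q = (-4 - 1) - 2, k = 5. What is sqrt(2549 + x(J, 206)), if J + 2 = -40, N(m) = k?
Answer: sqrt(2534) ≈ 50.339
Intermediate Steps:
N(m) = 5
J = -42 (J = -2 - 40 = -42)
Q = -7 (Q = -5 - 2 = -7)
x(L, r) = -15 (x(L, r) = (4 - 7)*5 = -3*5 = -15)
sqrt(2549 + x(J, 206)) = sqrt(2549 - 15) = sqrt(2534)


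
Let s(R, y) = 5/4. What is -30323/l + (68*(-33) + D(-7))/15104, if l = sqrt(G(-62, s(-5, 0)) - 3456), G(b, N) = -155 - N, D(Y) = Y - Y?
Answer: -561/3776 + 60646*I*sqrt(14449)/14449 ≈ -0.14857 + 504.53*I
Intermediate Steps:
D(Y) = 0
s(R, y) = 5/4 (s(R, y) = 5*(1/4) = 5/4)
l = I*sqrt(14449)/2 (l = sqrt((-155 - 1*5/4) - 3456) = sqrt((-155 - 5/4) - 3456) = sqrt(-625/4 - 3456) = sqrt(-14449/4) = I*sqrt(14449)/2 ≈ 60.102*I)
-30323/l + (68*(-33) + D(-7))/15104 = -30323*(-2*I*sqrt(14449)/14449) + (68*(-33) + 0)/15104 = -(-60646)*I*sqrt(14449)/14449 + (-2244 + 0)*(1/15104) = 60646*I*sqrt(14449)/14449 - 2244*1/15104 = 60646*I*sqrt(14449)/14449 - 561/3776 = -561/3776 + 60646*I*sqrt(14449)/14449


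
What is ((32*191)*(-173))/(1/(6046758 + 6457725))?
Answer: -13221940216608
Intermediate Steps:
((32*191)*(-173))/(1/(6046758 + 6457725)) = (6112*(-173))/(1/12504483) = -1057376/1/12504483 = -1057376*12504483 = -13221940216608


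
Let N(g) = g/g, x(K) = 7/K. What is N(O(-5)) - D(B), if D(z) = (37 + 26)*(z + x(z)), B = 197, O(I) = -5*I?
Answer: -2445211/197 ≈ -12412.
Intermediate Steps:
N(g) = 1
D(z) = 63*z + 441/z (D(z) = (37 + 26)*(z + 7/z) = 63*(z + 7/z) = 63*z + 441/z)
N(O(-5)) - D(B) = 1 - (63*197 + 441/197) = 1 - (12411 + 441*(1/197)) = 1 - (12411 + 441/197) = 1 - 1*2445408/197 = 1 - 2445408/197 = -2445211/197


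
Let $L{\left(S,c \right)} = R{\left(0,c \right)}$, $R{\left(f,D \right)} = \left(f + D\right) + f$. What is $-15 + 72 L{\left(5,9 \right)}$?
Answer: $633$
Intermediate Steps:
$R{\left(f,D \right)} = D + 2 f$ ($R{\left(f,D \right)} = \left(D + f\right) + f = D + 2 f$)
$L{\left(S,c \right)} = c$ ($L{\left(S,c \right)} = c + 2 \cdot 0 = c + 0 = c$)
$-15 + 72 L{\left(5,9 \right)} = -15 + 72 \cdot 9 = -15 + 648 = 633$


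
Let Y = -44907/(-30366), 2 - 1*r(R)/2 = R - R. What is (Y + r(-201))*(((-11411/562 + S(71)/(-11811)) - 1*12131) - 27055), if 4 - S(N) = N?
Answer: -14432288459990383/67187629404 ≈ -2.1481e+5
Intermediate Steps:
S(N) = 4 - N
r(R) = 4 (r(R) = 4 - 2*(R - R) = 4 - 2*0 = 4 + 0 = 4)
Y = 14969/10122 (Y = -44907*(-1/30366) = 14969/10122 ≈ 1.4789)
(Y + r(-201))*(((-11411/562 + S(71)/(-11811)) - 1*12131) - 27055) = (14969/10122 + 4)*(((-11411/562 + (4 - 1*71)/(-11811)) - 1*12131) - 27055) = 55457*(((-11411*1/562 + (4 - 71)*(-1/11811)) - 12131) - 27055)/10122 = 55457*(((-11411/562 - 67*(-1/11811)) - 12131) - 27055)/10122 = 55457*(((-11411/562 + 67/11811) - 12131) - 27055)/10122 = 55457*((-134737667/6637782 - 12131) - 27055)/10122 = 55457*(-80657671109/6637782 - 27055)/10122 = (55457/10122)*(-260242863119/6637782) = -14432288459990383/67187629404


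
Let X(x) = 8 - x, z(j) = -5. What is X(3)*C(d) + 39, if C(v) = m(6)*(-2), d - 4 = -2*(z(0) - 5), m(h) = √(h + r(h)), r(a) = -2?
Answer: 19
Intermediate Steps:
m(h) = √(-2 + h) (m(h) = √(h - 2) = √(-2 + h))
d = 24 (d = 4 - 2*(-5 - 5) = 4 - 2*(-10) = 4 + 20 = 24)
C(v) = -4 (C(v) = √(-2 + 6)*(-2) = √4*(-2) = 2*(-2) = -4)
X(3)*C(d) + 39 = (8 - 1*3)*(-4) + 39 = (8 - 3)*(-4) + 39 = 5*(-4) + 39 = -20 + 39 = 19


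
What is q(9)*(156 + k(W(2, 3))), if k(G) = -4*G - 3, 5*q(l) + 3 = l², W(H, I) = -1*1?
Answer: 12246/5 ≈ 2449.2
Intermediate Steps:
W(H, I) = -1
q(l) = -⅗ + l²/5
k(G) = -3 - 4*G
q(9)*(156 + k(W(2, 3))) = (-⅗ + (⅕)*9²)*(156 + (-3 - 4*(-1))) = (-⅗ + (⅕)*81)*(156 + (-3 + 4)) = (-⅗ + 81/5)*(156 + 1) = (78/5)*157 = 12246/5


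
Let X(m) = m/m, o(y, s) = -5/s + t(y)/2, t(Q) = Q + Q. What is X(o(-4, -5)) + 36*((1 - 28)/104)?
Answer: -217/26 ≈ -8.3462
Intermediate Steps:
t(Q) = 2*Q
o(y, s) = y - 5/s (o(y, s) = -5/s + (2*y)/2 = -5/s + (2*y)*(½) = -5/s + y = y - 5/s)
X(m) = 1
X(o(-4, -5)) + 36*((1 - 28)/104) = 1 + 36*((1 - 28)/104) = 1 + 36*(-27*1/104) = 1 + 36*(-27/104) = 1 - 243/26 = -217/26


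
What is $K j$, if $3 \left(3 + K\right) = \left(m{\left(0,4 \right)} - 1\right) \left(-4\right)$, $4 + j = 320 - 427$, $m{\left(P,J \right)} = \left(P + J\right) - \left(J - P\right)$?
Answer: $185$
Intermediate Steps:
$m{\left(P,J \right)} = 2 P$ ($m{\left(P,J \right)} = \left(J + P\right) - \left(J - P\right) = 2 P$)
$j = -111$ ($j = -4 + \left(320 - 427\right) = -4 - 107 = -111$)
$K = - \frac{5}{3}$ ($K = -3 + \frac{\left(2 \cdot 0 - 1\right) \left(-4\right)}{3} = -3 + \frac{\left(0 - 1\right) \left(-4\right)}{3} = -3 + \frac{\left(-1\right) \left(-4\right)}{3} = -3 + \frac{1}{3} \cdot 4 = -3 + \frac{4}{3} = - \frac{5}{3} \approx -1.6667$)
$K j = \left(- \frac{5}{3}\right) \left(-111\right) = 185$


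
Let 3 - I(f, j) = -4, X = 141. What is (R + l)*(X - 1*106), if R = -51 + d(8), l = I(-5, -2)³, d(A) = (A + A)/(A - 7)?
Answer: 10780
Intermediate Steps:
I(f, j) = 7 (I(f, j) = 3 - 1*(-4) = 3 + 4 = 7)
d(A) = 2*A/(-7 + A) (d(A) = (2*A)/(-7 + A) = 2*A/(-7 + A))
l = 343 (l = 7³ = 343)
R = -35 (R = -51 + 2*8/(-7 + 8) = -51 + 2*8/1 = -51 + 2*8*1 = -51 + 16 = -35)
(R + l)*(X - 1*106) = (-35 + 343)*(141 - 1*106) = 308*(141 - 106) = 308*35 = 10780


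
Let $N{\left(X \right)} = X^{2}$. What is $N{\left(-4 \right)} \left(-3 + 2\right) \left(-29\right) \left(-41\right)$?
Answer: $-19024$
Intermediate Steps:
$N{\left(-4 \right)} \left(-3 + 2\right) \left(-29\right) \left(-41\right) = \left(-4\right)^{2} \left(-3 + 2\right) \left(-29\right) \left(-41\right) = 16 \left(-1\right) \left(-29\right) \left(-41\right) = \left(-16\right) \left(-29\right) \left(-41\right) = 464 \left(-41\right) = -19024$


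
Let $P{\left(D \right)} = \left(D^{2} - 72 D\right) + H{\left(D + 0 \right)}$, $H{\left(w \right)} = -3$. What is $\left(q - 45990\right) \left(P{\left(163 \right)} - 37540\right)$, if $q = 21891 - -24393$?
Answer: $-6676740$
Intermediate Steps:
$q = 46284$ ($q = 21891 + 24393 = 46284$)
$P{\left(D \right)} = -3 + D^{2} - 72 D$ ($P{\left(D \right)} = \left(D^{2} - 72 D\right) - 3 = -3 + D^{2} - 72 D$)
$\left(q - 45990\right) \left(P{\left(163 \right)} - 37540\right) = \left(46284 - 45990\right) \left(\left(-3 + 163^{2} - 11736\right) - 37540\right) = 294 \left(\left(-3 + 26569 - 11736\right) - 37540\right) = 294 \left(14830 - 37540\right) = 294 \left(-22710\right) = -6676740$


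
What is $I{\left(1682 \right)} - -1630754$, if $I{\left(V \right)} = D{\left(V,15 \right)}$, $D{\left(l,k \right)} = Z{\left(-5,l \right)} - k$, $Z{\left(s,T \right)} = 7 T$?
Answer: $1642513$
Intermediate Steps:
$D{\left(l,k \right)} = - k + 7 l$ ($D{\left(l,k \right)} = 7 l - k = - k + 7 l$)
$I{\left(V \right)} = -15 + 7 V$ ($I{\left(V \right)} = \left(-1\right) 15 + 7 V = -15 + 7 V$)
$I{\left(1682 \right)} - -1630754 = \left(-15 + 7 \cdot 1682\right) - -1630754 = \left(-15 + 11774\right) + 1630754 = 11759 + 1630754 = 1642513$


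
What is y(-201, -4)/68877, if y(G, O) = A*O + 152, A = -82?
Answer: 160/22959 ≈ 0.0069689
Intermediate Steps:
y(G, O) = 152 - 82*O (y(G, O) = -82*O + 152 = 152 - 82*O)
y(-201, -4)/68877 = (152 - 82*(-4))/68877 = (152 + 328)*(1/68877) = 480*(1/68877) = 160/22959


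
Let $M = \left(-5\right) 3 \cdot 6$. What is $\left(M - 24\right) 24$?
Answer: $-2736$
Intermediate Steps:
$M = -90$ ($M = \left(-15\right) 6 = -90$)
$\left(M - 24\right) 24 = \left(-90 - 24\right) 24 = \left(-114\right) 24 = -2736$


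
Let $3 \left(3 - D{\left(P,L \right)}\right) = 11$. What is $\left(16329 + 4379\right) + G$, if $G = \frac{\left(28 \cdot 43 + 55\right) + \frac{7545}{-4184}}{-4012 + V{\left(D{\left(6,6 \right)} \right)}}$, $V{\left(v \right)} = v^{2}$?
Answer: $\frac{3128085247289}{151059136} \approx 20708.0$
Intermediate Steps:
$D{\left(P,L \right)} = - \frac{2}{3}$ ($D{\left(P,L \right)} = 3 - \frac{11}{3} = - \frac{2}{3}$)
$G = - \frac{47340999}{151059136}$ ($G = \frac{\left(28 \cdot 43 + 55\right) + \frac{7545}{-4184}}{-4012 + \left(- \frac{2}{3}\right)^{2}} = \frac{\left(1204 + 55\right) + 7545 \left(- \frac{1}{4184}\right)}{-4012 + \frac{4}{9}} = \frac{1259 - \frac{7545}{4184}}{- \frac{36104}{9}} = \frac{5260111}{4184} \left(- \frac{9}{36104}\right) = - \frac{47340999}{151059136} \approx -0.31339$)
$\left(16329 + 4379\right) + G = \left(16329 + 4379\right) - \frac{47340999}{151059136} = 20708 - \frac{47340999}{151059136} = \frac{3128085247289}{151059136}$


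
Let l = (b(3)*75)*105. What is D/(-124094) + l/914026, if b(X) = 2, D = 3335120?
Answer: -761607978155/28356285611 ≈ -26.859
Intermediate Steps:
l = 15750 (l = (2*75)*105 = 150*105 = 15750)
D/(-124094) + l/914026 = 3335120/(-124094) + 15750/914026 = 3335120*(-1/124094) + 15750*(1/914026) = -1667560/62047 + 7875/457013 = -761607978155/28356285611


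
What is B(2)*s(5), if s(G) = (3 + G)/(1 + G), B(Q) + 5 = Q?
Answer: -4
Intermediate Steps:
B(Q) = -5 + Q
s(G) = (3 + G)/(1 + G)
B(2)*s(5) = (-5 + 2)*((3 + 5)/(1 + 5)) = -3*8/6 = -8/2 = -3*4/3 = -4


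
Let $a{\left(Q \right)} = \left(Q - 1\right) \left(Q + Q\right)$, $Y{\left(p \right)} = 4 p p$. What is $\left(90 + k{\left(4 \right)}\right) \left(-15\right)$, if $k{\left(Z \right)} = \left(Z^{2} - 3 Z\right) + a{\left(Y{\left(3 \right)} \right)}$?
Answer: $-39210$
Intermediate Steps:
$Y{\left(p \right)} = 4 p^{2}$
$a{\left(Q \right)} = 2 Q \left(-1 + Q\right)$ ($a{\left(Q \right)} = \left(-1 + Q\right) 2 Q = 2 Q \left(-1 + Q\right)$)
$k{\left(Z \right)} = 2520 + Z^{2} - 3 Z$ ($k{\left(Z \right)} = \left(Z^{2} - 3 Z\right) + 2 \cdot 4 \cdot 3^{2} \left(-1 + 4 \cdot 3^{2}\right) = \left(Z^{2} - 3 Z\right) + 2 \cdot 4 \cdot 9 \left(-1 + 4 \cdot 9\right) = \left(Z^{2} - 3 Z\right) + 2 \cdot 36 \left(-1 + 36\right) = \left(Z^{2} - 3 Z\right) + 2 \cdot 36 \cdot 35 = \left(Z^{2} - 3 Z\right) + 2520 = 2520 + Z^{2} - 3 Z$)
$\left(90 + k{\left(4 \right)}\right) \left(-15\right) = \left(90 + \left(2520 + 4^{2} - 12\right)\right) \left(-15\right) = \left(90 + \left(2520 + 16 - 12\right)\right) \left(-15\right) = \left(90 + 2524\right) \left(-15\right) = 2614 \left(-15\right) = -39210$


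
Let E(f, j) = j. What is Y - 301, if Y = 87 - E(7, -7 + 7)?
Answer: -214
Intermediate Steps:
Y = 87 (Y = 87 - (-7 + 7) = 87 - 1*0 = 87 + 0 = 87)
Y - 301 = 87 - 301 = -214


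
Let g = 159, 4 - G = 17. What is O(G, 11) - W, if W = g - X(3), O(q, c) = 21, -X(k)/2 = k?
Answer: -144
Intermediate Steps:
G = -13 (G = 4 - 1*17 = 4 - 17 = -13)
X(k) = -2*k
W = 165 (W = 159 - (-2)*3 = 159 - 1*(-6) = 159 + 6 = 165)
O(G, 11) - W = 21 - 1*165 = 21 - 165 = -144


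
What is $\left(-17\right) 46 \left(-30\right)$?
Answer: $23460$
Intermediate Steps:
$\left(-17\right) 46 \left(-30\right) = \left(-782\right) \left(-30\right) = 23460$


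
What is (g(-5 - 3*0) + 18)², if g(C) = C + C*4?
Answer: 49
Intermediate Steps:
g(C) = 5*C (g(C) = C + 4*C = 5*C)
(g(-5 - 3*0) + 18)² = (5*(-5 - 3*0) + 18)² = (5*(-5 + 0) + 18)² = (5*(-5) + 18)² = (-25 + 18)² = (-7)² = 49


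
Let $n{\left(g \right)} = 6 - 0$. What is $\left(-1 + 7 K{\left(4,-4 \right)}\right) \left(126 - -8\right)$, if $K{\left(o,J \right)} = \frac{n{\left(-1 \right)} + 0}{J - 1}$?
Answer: $- \frac{6298}{5} \approx -1259.6$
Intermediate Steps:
$n{\left(g \right)} = 6$ ($n{\left(g \right)} = 6 + 0 = 6$)
$K{\left(o,J \right)} = \frac{6}{-1 + J}$ ($K{\left(o,J \right)} = \frac{6 + 0}{J - 1} = \frac{6}{-1 + J}$)
$\left(-1 + 7 K{\left(4,-4 \right)}\right) \left(126 - -8\right) = \left(-1 + 7 \frac{6}{-1 - 4}\right) \left(126 - -8\right) = \left(-1 + 7 \frac{6}{-5}\right) \left(126 + \left(-2 + 10\right)\right) = \left(-1 + 7 \cdot 6 \left(- \frac{1}{5}\right)\right) \left(126 + 8\right) = \left(-1 + 7 \left(- \frac{6}{5}\right)\right) 134 = \left(-1 - \frac{42}{5}\right) 134 = \left(- \frac{47}{5}\right) 134 = - \frac{6298}{5}$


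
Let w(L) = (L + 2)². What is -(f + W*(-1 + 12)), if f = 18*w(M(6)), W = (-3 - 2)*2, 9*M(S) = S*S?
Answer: -538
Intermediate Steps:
M(S) = S²/9 (M(S) = (S*S)/9 = S²/9)
w(L) = (2 + L)²
W = -10 (W = -5*2 = -10)
f = 648 (f = 18*(2 + (⅑)*6²)² = 18*(2 + (⅑)*36)² = 18*(2 + 4)² = 18*6² = 18*36 = 648)
-(f + W*(-1 + 12)) = -(648 - 10*(-1 + 12)) = -(648 - 10*11) = -(648 - 110) = -1*538 = -538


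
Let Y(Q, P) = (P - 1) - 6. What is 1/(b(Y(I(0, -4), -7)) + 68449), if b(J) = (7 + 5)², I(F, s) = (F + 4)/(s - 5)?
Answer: 1/68593 ≈ 1.4579e-5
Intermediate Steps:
I(F, s) = (4 + F)/(-5 + s)
Y(Q, P) = -7 + P (Y(Q, P) = (-1 + P) - 6 = -7 + P)
b(J) = 144 (b(J) = 12² = 144)
1/(b(Y(I(0, -4), -7)) + 68449) = 1/(144 + 68449) = 1/68593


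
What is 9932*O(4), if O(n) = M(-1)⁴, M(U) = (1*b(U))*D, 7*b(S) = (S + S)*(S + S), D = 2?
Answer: 40681472/2401 ≈ 16944.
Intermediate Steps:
b(S) = 4*S²/7 (b(S) = ((S + S)*(S + S))/7 = ((2*S)*(2*S))/7 = (4*S²)/7 = 4*S²/7)
M(U) = 8*U²/7 (M(U) = (1*(4*U²/7))*2 = (4*U²/7)*2 = 8*U²/7)
O(n) = 4096/2401 (O(n) = ((8/7)*(-1)²)⁴ = ((8/7)*1)⁴ = (8/7)⁴ = 4096/2401)
9932*O(4) = 9932*(4096/2401) = 40681472/2401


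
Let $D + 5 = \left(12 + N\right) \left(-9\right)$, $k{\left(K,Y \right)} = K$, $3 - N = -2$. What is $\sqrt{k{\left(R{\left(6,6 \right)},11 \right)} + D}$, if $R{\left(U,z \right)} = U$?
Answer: $2 i \sqrt{38} \approx 12.329 i$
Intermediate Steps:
$N = 5$ ($N = 3 - -2 = 3 + 2 = 5$)
$D = -158$ ($D = -5 + \left(12 + 5\right) \left(-9\right) = -5 + 17 \left(-9\right) = -5 - 153 = -158$)
$\sqrt{k{\left(R{\left(6,6 \right)},11 \right)} + D} = \sqrt{6 - 158} = \sqrt{-152} = 2 i \sqrt{38}$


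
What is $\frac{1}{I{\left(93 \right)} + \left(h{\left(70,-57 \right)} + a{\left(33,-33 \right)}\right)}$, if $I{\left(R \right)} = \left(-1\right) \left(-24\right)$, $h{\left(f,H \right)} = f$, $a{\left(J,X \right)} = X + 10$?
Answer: $\frac{1}{71} \approx 0.014085$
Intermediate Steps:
$a{\left(J,X \right)} = 10 + X$
$I{\left(R \right)} = 24$
$\frac{1}{I{\left(93 \right)} + \left(h{\left(70,-57 \right)} + a{\left(33,-33 \right)}\right)} = \frac{1}{24 + \left(70 + \left(10 - 33\right)\right)} = \frac{1}{24 + \left(70 - 23\right)} = \frac{1}{24 + 47} = \frac{1}{71}$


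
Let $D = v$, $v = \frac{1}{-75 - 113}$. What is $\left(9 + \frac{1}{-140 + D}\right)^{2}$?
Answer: $\frac{56027363401}{692795041} \approx 80.871$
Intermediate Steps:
$v = - \frac{1}{188}$ ($v = \frac{1}{-188} = - \frac{1}{188} \approx -0.0053191$)
$D = - \frac{1}{188} \approx -0.0053191$
$\left(9 + \frac{1}{-140 + D}\right)^{2} = \left(9 + \frac{1}{-140 - \frac{1}{188}}\right)^{2} = \left(9 + \frac{1}{- \frac{26321}{188}}\right)^{2} = \left(9 - \frac{188}{26321}\right)^{2} = \left(\frac{236701}{26321}\right)^{2} = \frac{56027363401}{692795041}$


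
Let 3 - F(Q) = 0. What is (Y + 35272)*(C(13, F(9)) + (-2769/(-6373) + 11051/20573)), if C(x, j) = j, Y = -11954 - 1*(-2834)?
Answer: 1945446708392/18730247 ≈ 1.0387e+5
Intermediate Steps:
Y = -9120 (Y = -11954 + 2834 = -9120)
F(Q) = 3 (F(Q) = 3 - 1*0 = 3 + 0 = 3)
(Y + 35272)*(C(13, F(9)) + (-2769/(-6373) + 11051/20573)) = (-9120 + 35272)*(3 + (-2769/(-6373) + 11051/20573)) = 26152*(3 + (-2769*(-1/6373) + 11051*(1/20573))) = 26152*(3 + (2769/6373 + 11051/20573)) = 26152*(3 + 127394660/131111729) = 26152*(520729847/131111729) = 1945446708392/18730247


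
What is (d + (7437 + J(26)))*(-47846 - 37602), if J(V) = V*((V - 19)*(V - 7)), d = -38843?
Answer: 2388100704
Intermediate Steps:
J(V) = V*(-19 + V)*(-7 + V) (J(V) = V*((-19 + V)*(-7 + V)) = V*(-19 + V)*(-7 + V))
(d + (7437 + J(26)))*(-47846 - 37602) = (-38843 + (7437 + 26*(133 + 26**2 - 26*26)))*(-47846 - 37602) = (-38843 + (7437 + 26*(133 + 676 - 676)))*(-85448) = (-38843 + (7437 + 26*133))*(-85448) = (-38843 + (7437 + 3458))*(-85448) = (-38843 + 10895)*(-85448) = -27948*(-85448) = 2388100704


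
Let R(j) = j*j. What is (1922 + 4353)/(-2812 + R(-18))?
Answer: -6275/2488 ≈ -2.5221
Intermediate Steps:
R(j) = j²
(1922 + 4353)/(-2812 + R(-18)) = (1922 + 4353)/(-2812 + (-18)²) = 6275/(-2812 + 324) = 6275/(-2488) = 6275*(-1/2488) = -6275/2488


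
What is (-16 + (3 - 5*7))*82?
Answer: -3936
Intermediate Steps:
(-16 + (3 - 5*7))*82 = (-16 + (3 - 35))*82 = (-16 - 32)*82 = -48*82 = -3936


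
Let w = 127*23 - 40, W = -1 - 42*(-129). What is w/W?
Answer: 2881/5417 ≈ 0.53184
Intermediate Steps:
W = 5417 (W = -1 + 5418 = 5417)
w = 2881 (w = 2921 - 40 = 2881)
w/W = 2881/5417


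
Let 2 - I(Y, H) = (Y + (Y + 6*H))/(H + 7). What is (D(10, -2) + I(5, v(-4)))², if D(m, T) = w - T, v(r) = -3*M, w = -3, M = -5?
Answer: 1521/121 ≈ 12.570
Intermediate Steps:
v(r) = 15 (v(r) = -3*(-5) = 15)
D(m, T) = -3 - T
I(Y, H) = 2 - (2*Y + 6*H)/(7 + H) (I(Y, H) = 2 - (Y + (Y + 6*H))/(H + 7) = 2 - (2*Y + 6*H)/(7 + H))
(D(10, -2) + I(5, v(-4)))² = ((-3 - 1*(-2)) + 2*(7 - 1*5 - 2*15)/(7 + 15))² = ((-3 + 2) + 2*(7 - 5 - 30)/22)² = (-1 + 2*(1/22)*(-28))² = (-1 - 28/11)² = (-39/11)² = 1521/121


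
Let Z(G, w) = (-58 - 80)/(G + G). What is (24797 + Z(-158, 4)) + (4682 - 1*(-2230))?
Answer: 5010091/158 ≈ 31709.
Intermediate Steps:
Z(G, w) = -69/G (Z(G, w) = -138*1/(2*G) = -69/G)
(24797 + Z(-158, 4)) + (4682 - 1*(-2230)) = (24797 - 69/(-158)) + (4682 - 1*(-2230)) = (24797 - 69*(-1/158)) + (4682 + 2230) = (24797 + 69/158) + 6912 = 3917995/158 + 6912 = 5010091/158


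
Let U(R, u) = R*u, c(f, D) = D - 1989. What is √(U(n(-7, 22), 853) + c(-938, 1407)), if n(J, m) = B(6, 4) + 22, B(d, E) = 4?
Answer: 2*√5399 ≈ 146.96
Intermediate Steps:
c(f, D) = -1989 + D
n(J, m) = 26 (n(J, m) = 4 + 22 = 26)
√(U(n(-7, 22), 853) + c(-938, 1407)) = √(26*853 + (-1989 + 1407)) = √(22178 - 582) = √21596 = 2*√5399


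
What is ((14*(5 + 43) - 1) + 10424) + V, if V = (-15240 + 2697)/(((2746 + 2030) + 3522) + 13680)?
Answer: 2196697/198 ≈ 11094.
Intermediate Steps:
V = -113/198 (V = -12543/((4776 + 3522) + 13680) = -12543/(8298 + 13680) = -12543/21978 = -12543*1/21978 = -113/198 ≈ -0.57071)
((14*(5 + 43) - 1) + 10424) + V = ((14*(5 + 43) - 1) + 10424) - 113/198 = ((14*48 - 1) + 10424) - 113/198 = ((672 - 1) + 10424) - 113/198 = (671 + 10424) - 113/198 = 11095 - 113/198 = 2196697/198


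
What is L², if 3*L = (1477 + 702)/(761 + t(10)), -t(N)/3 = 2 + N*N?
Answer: 4748041/1863225 ≈ 2.5483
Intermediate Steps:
t(N) = -6 - 3*N² (t(N) = -3*(2 + N*N) = -3*(2 + N²) = -6 - 3*N²)
L = 2179/1365 (L = ((1477 + 702)/(761 + (-6 - 3*10²)))/3 = (2179/(761 + (-6 - 3*100)))/3 = (2179/(761 + (-6 - 300)))/3 = (2179/(761 - 306))/3 = (2179/455)/3 = (2179*(1/455))/3 = (⅓)*(2179/455) = 2179/1365 ≈ 1.5963)
L² = (2179/1365)² = 4748041/1863225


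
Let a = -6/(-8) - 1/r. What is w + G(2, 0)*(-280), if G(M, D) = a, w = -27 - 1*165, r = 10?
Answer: -374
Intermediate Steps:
w = -192 (w = -27 - 165 = -192)
a = 13/20 (a = -6/(-8) - 1/10 = -6*(-1/8) - 1*1/10 = 3/4 - 1/10 = 13/20 ≈ 0.65000)
G(M, D) = 13/20
w + G(2, 0)*(-280) = -192 + (13/20)*(-280) = -192 - 182 = -374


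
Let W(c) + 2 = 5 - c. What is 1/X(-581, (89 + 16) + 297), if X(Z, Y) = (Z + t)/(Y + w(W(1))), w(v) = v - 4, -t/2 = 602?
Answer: -80/357 ≈ -0.22409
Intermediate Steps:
t = -1204 (t = -2*602 = -1204)
W(c) = 3 - c (W(c) = -2 + (5 - c) = 3 - c)
w(v) = -4 + v
X(Z, Y) = (-1204 + Z)/(-2 + Y) (X(Z, Y) = (Z - 1204)/(Y + (-4 + (3 - 1*1))) = (-1204 + Z)/(Y + (-4 + (3 - 1))) = (-1204 + Z)/(Y + (-4 + 2)) = (-1204 + Z)/(Y - 2) = (-1204 + Z)/(-2 + Y))
1/X(-581, (89 + 16) + 297) = 1/((-1204 - 581)/(-2 + ((89 + 16) + 297))) = 1/(-1785/(-2 + (105 + 297))) = 1/(-1785/(-2 + 402)) = 1/(-1785/400) = 1/((1/400)*(-1785)) = 1/(-357/80) = -80/357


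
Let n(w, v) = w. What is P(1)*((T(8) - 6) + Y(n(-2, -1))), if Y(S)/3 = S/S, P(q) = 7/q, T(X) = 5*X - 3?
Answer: 238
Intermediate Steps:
T(X) = -3 + 5*X
Y(S) = 3 (Y(S) = 3*(S/S) = 3*1 = 3)
P(1)*((T(8) - 6) + Y(n(-2, -1))) = (7/1)*(((-3 + 5*8) - 6) + 3) = (7*1)*(((-3 + 40) - 6) + 3) = 7*((37 - 6) + 3) = 7*(31 + 3) = 7*34 = 238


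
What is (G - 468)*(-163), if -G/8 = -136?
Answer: -101060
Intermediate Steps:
G = 1088 (G = -8*(-136) = 1088)
(G - 468)*(-163) = (1088 - 468)*(-163) = 620*(-163) = -101060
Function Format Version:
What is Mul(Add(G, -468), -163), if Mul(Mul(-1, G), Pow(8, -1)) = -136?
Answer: -101060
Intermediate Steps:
G = 1088 (G = Mul(-8, -136) = 1088)
Mul(Add(G, -468), -163) = Mul(Add(1088, -468), -163) = Mul(620, -163) = -101060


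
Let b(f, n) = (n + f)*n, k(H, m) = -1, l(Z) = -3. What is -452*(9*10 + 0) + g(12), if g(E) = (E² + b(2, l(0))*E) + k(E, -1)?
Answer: -40501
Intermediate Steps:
b(f, n) = n*(f + n) (b(f, n) = (f + n)*n = n*(f + n))
g(E) = -1 + E² + 3*E (g(E) = (E² + (-3*(2 - 3))*E) - 1 = (E² + (-3*(-1))*E) - 1 = (E² + 3*E) - 1 = -1 + E² + 3*E)
-452*(9*10 + 0) + g(12) = -452*(9*10 + 0) + (-1 + 12² + 3*12) = -452*(90 + 0) + (-1 + 144 + 36) = -452*90 + 179 = -40680 + 179 = -40501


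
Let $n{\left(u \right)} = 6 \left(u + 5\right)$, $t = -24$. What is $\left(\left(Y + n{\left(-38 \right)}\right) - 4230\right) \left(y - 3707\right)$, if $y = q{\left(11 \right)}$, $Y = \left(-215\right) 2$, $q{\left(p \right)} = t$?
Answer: $18125198$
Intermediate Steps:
$n{\left(u \right)} = 30 + 6 u$ ($n{\left(u \right)} = 6 \left(5 + u\right) = 30 + 6 u$)
$q{\left(p \right)} = -24$
$Y = -430$
$y = -24$
$\left(\left(Y + n{\left(-38 \right)}\right) - 4230\right) \left(y - 3707\right) = \left(\left(-430 + \left(30 + 6 \left(-38\right)\right)\right) - 4230\right) \left(-24 - 3707\right) = \left(\left(-430 + \left(30 - 228\right)\right) - 4230\right) \left(-3731\right) = \left(\left(-430 - 198\right) - 4230\right) \left(-3731\right) = \left(-628 - 4230\right) \left(-3731\right) = \left(-4858\right) \left(-3731\right) = 18125198$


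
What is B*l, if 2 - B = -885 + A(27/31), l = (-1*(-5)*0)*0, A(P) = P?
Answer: 0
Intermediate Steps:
l = 0 (l = (5*0)*0 = 0*0 = 0)
B = 27470/31 (B = 2 - (-885 + 27/31) = 2 - 1*(-27408/31) = 2 + 27408/31 = 27470/31 ≈ 886.13)
B*l = (27470/31)*0 = 0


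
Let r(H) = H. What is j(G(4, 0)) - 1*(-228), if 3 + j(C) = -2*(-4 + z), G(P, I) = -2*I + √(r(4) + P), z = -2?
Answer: 237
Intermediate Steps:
G(P, I) = √(4 + P) - 2*I (G(P, I) = -2*I + √(4 + P) = √(4 + P) - 2*I)
j(C) = 9 (j(C) = -3 - 2*(-4 - 2) = -3 - 2*(-6) = -3 + 12 = 9)
j(G(4, 0)) - 1*(-228) = 9 - 1*(-228) = 9 + 228 = 237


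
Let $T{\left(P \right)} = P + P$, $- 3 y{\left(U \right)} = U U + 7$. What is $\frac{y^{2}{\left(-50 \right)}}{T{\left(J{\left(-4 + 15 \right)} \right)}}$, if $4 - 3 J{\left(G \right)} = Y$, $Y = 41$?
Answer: $- \frac{6285049}{222} \approx -28311.0$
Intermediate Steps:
$y{\left(U \right)} = - \frac{7}{3} - \frac{U^{2}}{3}$ ($y{\left(U \right)} = - \frac{U U + 7}{3} = - \frac{U^{2} + 7}{3} = - \frac{7 + U^{2}}{3} = - \frac{7}{3} - \frac{U^{2}}{3}$)
$J{\left(G \right)} = - \frac{37}{3}$ ($J{\left(G \right)} = \frac{4}{3} - \frac{41}{3} = - \frac{37}{3}$)
$T{\left(P \right)} = 2 P$
$\frac{y^{2}{\left(-50 \right)}}{T{\left(J{\left(-4 + 15 \right)} \right)}} = \frac{\left(- \frac{7}{3} - \frac{\left(-50\right)^{2}}{3}\right)^{2}}{2 \left(- \frac{37}{3}\right)} = \frac{\left(- \frac{7}{3} - \frac{2500}{3}\right)^{2}}{- \frac{74}{3}} = \left(- \frac{7}{3} - \frac{2500}{3}\right)^{2} \left(- \frac{3}{74}\right) = \left(- \frac{2507}{3}\right)^{2} \left(- \frac{3}{74}\right) = \frac{6285049}{9} \left(- \frac{3}{74}\right) = - \frac{6285049}{222}$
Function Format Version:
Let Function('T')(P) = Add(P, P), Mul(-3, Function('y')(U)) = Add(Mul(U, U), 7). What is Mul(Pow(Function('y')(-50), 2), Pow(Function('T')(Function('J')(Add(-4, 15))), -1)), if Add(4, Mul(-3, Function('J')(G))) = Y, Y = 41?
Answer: Rational(-6285049, 222) ≈ -28311.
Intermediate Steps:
Function('y')(U) = Add(Rational(-7, 3), Mul(Rational(-1, 3), Pow(U, 2))) (Function('y')(U) = Mul(Rational(-1, 3), Add(Mul(U, U), 7)) = Mul(Rational(-1, 3), Add(Pow(U, 2), 7)) = Mul(Rational(-1, 3), Add(7, Pow(U, 2))) = Add(Rational(-7, 3), Mul(Rational(-1, 3), Pow(U, 2))))
Function('J')(G) = Rational(-37, 3) (Function('J')(G) = Add(Rational(4, 3), Mul(Rational(-1, 3), 41)) = Add(Rational(4, 3), Rational(-41, 3)) = Rational(-37, 3))
Function('T')(P) = Mul(2, P)
Mul(Pow(Function('y')(-50), 2), Pow(Function('T')(Function('J')(Add(-4, 15))), -1)) = Mul(Pow(Add(Rational(-7, 3), Mul(Rational(-1, 3), Pow(-50, 2))), 2), Pow(Mul(2, Rational(-37, 3)), -1)) = Mul(Pow(Add(Rational(-7, 3), Mul(Rational(-1, 3), 2500)), 2), Pow(Rational(-74, 3), -1)) = Mul(Pow(Add(Rational(-7, 3), Rational(-2500, 3)), 2), Rational(-3, 74)) = Mul(Pow(Rational(-2507, 3), 2), Rational(-3, 74)) = Mul(Rational(6285049, 9), Rational(-3, 74)) = Rational(-6285049, 222)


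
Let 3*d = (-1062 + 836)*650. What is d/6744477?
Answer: -146900/20233431 ≈ -0.0072603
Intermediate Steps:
d = -146900/3 (d = ((-1062 + 836)*650)/3 = (-226*650)/3 = (1/3)*(-146900) = -146900/3 ≈ -48967.)
d/6744477 = -146900/3/6744477 = -146900/3*1/6744477 = -146900/20233431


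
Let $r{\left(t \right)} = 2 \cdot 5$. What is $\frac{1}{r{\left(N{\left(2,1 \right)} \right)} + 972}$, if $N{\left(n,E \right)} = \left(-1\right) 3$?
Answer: $\frac{1}{982} \approx 0.0010183$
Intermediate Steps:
$N{\left(n,E \right)} = -3$
$r{\left(t \right)} = 10$
$\frac{1}{r{\left(N{\left(2,1 \right)} \right)} + 972} = \frac{1}{10 + 972} = \frac{1}{982}$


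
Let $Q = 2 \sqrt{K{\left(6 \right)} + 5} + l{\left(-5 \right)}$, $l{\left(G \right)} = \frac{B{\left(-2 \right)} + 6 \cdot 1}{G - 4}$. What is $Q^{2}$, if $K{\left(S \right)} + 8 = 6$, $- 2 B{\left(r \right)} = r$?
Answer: $\frac{1021}{81} - \frac{28 \sqrt{3}}{9} \approx 7.2163$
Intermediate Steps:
$B{\left(r \right)} = - \frac{r}{2}$
$K{\left(S \right)} = -2$ ($K{\left(S \right)} = -8 + 6 = -2$)
$l{\left(G \right)} = \frac{7}{-4 + G}$ ($l{\left(G \right)} = \frac{\left(- \frac{1}{2}\right) \left(-2\right) + 6 \cdot 1}{G - 4} = \frac{1 + 6}{-4 + G} = \frac{7}{-4 + G}$)
$Q = - \frac{7}{9} + 2 \sqrt{3}$ ($Q = 2 \sqrt{-2 + 5} + \frac{7}{-4 - 5} = 2 \sqrt{3} + \frac{7}{-9} = 2 \sqrt{3} + 7 \left(- \frac{1}{9}\right) = 2 \sqrt{3} - \frac{7}{9} = - \frac{7}{9} + 2 \sqrt{3} \approx 2.6863$)
$Q^{2} = \left(- \frac{7}{9} + 2 \sqrt{3}\right)^{2}$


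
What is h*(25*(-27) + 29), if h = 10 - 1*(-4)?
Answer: -9044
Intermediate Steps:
h = 14 (h = 10 + 4 = 14)
h*(25*(-27) + 29) = 14*(25*(-27) + 29) = 14*(-675 + 29) = 14*(-646) = -9044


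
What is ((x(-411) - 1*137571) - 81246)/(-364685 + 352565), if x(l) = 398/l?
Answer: 17986837/996264 ≈ 18.054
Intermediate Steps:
((x(-411) - 1*137571) - 81246)/(-364685 + 352565) = ((398/(-411) - 1*137571) - 81246)/(-364685 + 352565) = ((398*(-1/411) - 137571) - 81246)/(-12120) = ((-398/411 - 137571) - 81246)*(-1/12120) = (-56542079/411 - 81246)*(-1/12120) = -89934185/411*(-1/12120) = 17986837/996264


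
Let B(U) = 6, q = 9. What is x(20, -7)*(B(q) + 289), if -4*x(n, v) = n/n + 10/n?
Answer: -885/8 ≈ -110.63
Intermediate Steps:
x(n, v) = -¼ - 5/(2*n) (x(n, v) = -(n/n + 10/n)/4 = -(1 + 10/n)/4 = -¼ - 5/(2*n))
x(20, -7)*(B(q) + 289) = ((¼)*(-10 - 1*20)/20)*(6 + 289) = ((¼)*(1/20)*(-10 - 20))*295 = ((¼)*(1/20)*(-30))*295 = -3/8*295 = -885/8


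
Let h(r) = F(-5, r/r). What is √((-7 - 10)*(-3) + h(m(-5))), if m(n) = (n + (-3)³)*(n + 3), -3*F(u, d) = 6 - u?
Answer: √426/3 ≈ 6.8799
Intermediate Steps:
F(u, d) = -2 + u/3 (F(u, d) = -(6 - u)/3 = -2 + u/3)
m(n) = (-27 + n)*(3 + n) (m(n) = (n - 27)*(3 + n) = (-27 + n)*(3 + n))
h(r) = -11/3 (h(r) = -2 + (⅓)*(-5) = -2 - 5/3 = -11/3)
√((-7 - 10)*(-3) + h(m(-5))) = √((-7 - 10)*(-3) - 11/3) = √(-17*(-3) - 11/3) = √(51 - 11/3) = √(142/3) = √426/3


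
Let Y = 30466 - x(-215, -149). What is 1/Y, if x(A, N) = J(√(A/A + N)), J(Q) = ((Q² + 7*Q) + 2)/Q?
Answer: 1126983/34326780526 + 73*I*√37/34326780526 ≈ 3.2831e-5 + 1.2936e-8*I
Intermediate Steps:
J(Q) = (2 + Q² + 7*Q)/Q
x(A, N) = 7 + √(1 + N) + 2/√(1 + N) (x(A, N) = 7 + √(A/A + N) + 2/(√(A/A + N)) = 7 + √(1 + N) + 2/(√(1 + N)) = 7 + √(1 + N) + 2/√(1 + N))
Y = 30466 + I*√37*(-146 + 14*I*√37)/74 (Y = 30466 - (3 - 149 + 7*√(1 - 149))/√(1 - 149) = 30466 - (3 - 149 + 7*√(-148))/√(-148) = 30466 - (-I*√37/74)*(3 - 149 + 7*(2*I*√37)) = 30466 - (-I*√37/74)*(3 - 149 + 14*I*√37) = 30466 - (-I*√37/74)*(-146 + 14*I*√37) = 30466 - (-1)*I*√37*(-146 + 14*I*√37)/74 = 30466 + I*√37*(-146 + 14*I*√37)/74 ≈ 30459.0 - 12.001*I)
1/Y = 1/(30459 - 73*I*√37/37)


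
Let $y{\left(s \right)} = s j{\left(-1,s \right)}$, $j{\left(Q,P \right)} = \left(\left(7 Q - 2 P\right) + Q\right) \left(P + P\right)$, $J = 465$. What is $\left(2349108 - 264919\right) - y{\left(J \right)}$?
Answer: $407722289$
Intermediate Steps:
$j{\left(Q,P \right)} = 2 P \left(- 2 P + 8 Q\right)$ ($j{\left(Q,P \right)} = \left(\left(- 2 P + 7 Q\right) + Q\right) 2 P = \left(- 2 P + 8 Q\right) 2 P = 2 P \left(- 2 P + 8 Q\right)$)
$y{\left(s \right)} = 4 s^{2} \left(-4 - s\right)$ ($y{\left(s \right)} = s 4 s \left(- s + 4 \left(-1\right)\right) = s 4 s \left(- s - 4\right) = s 4 s \left(-4 - s\right) = 4 s^{2} \left(-4 - s\right)$)
$\left(2349108 - 264919\right) - y{\left(J \right)} = \left(2349108 - 264919\right) - 4 \cdot 465^{2} \left(-4 - 465\right) = \left(2349108 - 264919\right) - 4 \cdot 216225 \left(-4 - 465\right) = 2084189 - 4 \cdot 216225 \left(-469\right) = 2084189 - -405638100 = 2084189 + 405638100 = 407722289$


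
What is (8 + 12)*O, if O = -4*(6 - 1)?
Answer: -400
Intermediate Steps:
O = -20 (O = -4*5 = -20)
(8 + 12)*O = (8 + 12)*(-20) = 20*(-20) = -400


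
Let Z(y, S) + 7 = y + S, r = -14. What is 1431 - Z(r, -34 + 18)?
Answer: 1468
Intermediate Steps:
Z(y, S) = -7 + S + y (Z(y, S) = -7 + (y + S) = -7 + (S + y) = -7 + S + y)
1431 - Z(r, -34 + 18) = 1431 - (-7 + (-34 + 18) - 14) = 1431 - (-7 - 16 - 14) = 1431 - 1*(-37) = 1431 + 37 = 1468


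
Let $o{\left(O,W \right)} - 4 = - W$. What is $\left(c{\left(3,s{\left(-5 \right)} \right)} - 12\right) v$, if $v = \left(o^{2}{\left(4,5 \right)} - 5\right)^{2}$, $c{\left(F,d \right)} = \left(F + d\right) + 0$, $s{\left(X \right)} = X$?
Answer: $-224$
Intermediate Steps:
$o{\left(O,W \right)} = 4 - W$
$c{\left(F,d \right)} = F + d$
$v = 16$ ($v = \left(\left(4 - 5\right)^{2} - 5\right)^{2} = \left(\left(-1\right)^{2} - 5\right)^{2} = \left(1 - 5\right)^{2} = \left(-4\right)^{2} = 16$)
$\left(c{\left(3,s{\left(-5 \right)} \right)} - 12\right) v = \left(\left(3 - 5\right) - 12\right) 16 = \left(-2 - 12\right) 16 = \left(-14\right) 16 = -224$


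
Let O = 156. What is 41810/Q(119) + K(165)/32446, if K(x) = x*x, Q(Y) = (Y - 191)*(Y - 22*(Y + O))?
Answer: 3245628365/3463870068 ≈ 0.93699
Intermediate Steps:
Q(Y) = (-3432 - 21*Y)*(-191 + Y) (Q(Y) = (Y - 191)*(Y - 22*(Y + 156)) = (-191 + Y)*(Y - 22*(156 + Y)) = (-191 + Y)*(Y + (-3432 - 22*Y)) = (-191 + Y)*(-3432 - 21*Y) = (-3432 - 21*Y)*(-191 + Y))
K(x) = x²
41810/Q(119) + K(165)/32446 = 41810/(655512 - 21*119² + 579*119) + 165²/32446 = 41810/(655512 - 21*14161 + 68901) + 27225*(1/32446) = 41810/(655512 - 297381 + 68901) + 27225/32446 = 41810/427032 + 27225/32446 = 41810*(1/427032) + 27225/32446 = 20905/213516 + 27225/32446 = 3245628365/3463870068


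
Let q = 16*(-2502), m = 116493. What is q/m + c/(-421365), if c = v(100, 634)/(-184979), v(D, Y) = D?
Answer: -208016082626228/605326179152877 ≈ -0.34364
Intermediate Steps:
q = -40032
c = -100/184979 (c = 100/(-184979) = 100*(-1/184979) = -100/184979 ≈ -0.00054060)
q/m + c/(-421365) = -40032/116493 - 100/184979/(-421365) = -40032*1/116493 - 100/184979*(-1/421365) = -13344/38831 + 20/15588735267 = -208016082626228/605326179152877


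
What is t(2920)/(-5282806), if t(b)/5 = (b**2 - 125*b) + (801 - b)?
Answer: -40796405/5282806 ≈ -7.7225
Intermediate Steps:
t(b) = 4005 - 630*b + 5*b**2 (t(b) = 5*((b**2 - 125*b) + (801 - b)) = 5*(801 + b**2 - 126*b) = 4005 - 630*b + 5*b**2)
t(2920)/(-5282806) = (4005 - 630*2920 + 5*2920**2)/(-5282806) = (4005 - 1839600 + 5*8526400)*(-1/5282806) = (4005 - 1839600 + 42632000)*(-1/5282806) = 40796405*(-1/5282806) = -40796405/5282806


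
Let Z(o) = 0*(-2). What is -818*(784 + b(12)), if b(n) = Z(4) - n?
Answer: -631496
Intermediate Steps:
Z(o) = 0
b(n) = -n (b(n) = 0 - n = -n)
-818*(784 + b(12)) = -818*(784 - 1*12) = -818*(784 - 12) = -818*772 = -631496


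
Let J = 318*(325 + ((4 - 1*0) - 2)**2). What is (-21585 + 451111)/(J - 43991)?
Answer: 429526/60631 ≈ 7.0843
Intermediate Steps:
J = 104622 (J = 318*(325 + ((4 + 0) - 2)**2) = 318*(325 + (4 - 2)**2) = 318*(325 + 2**2) = 318*(325 + 4) = 318*329 = 104622)
(-21585 + 451111)/(J - 43991) = (-21585 + 451111)/(104622 - 43991) = 429526/60631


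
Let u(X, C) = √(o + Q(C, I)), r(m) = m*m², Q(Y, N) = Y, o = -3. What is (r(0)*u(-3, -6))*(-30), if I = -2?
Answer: 0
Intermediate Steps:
r(m) = m³
u(X, C) = √(-3 + C)
(r(0)*u(-3, -6))*(-30) = (0³*√(-3 - 6))*(-30) = (0*√(-9))*(-30) = (0*(3*I))*(-30) = 0*(-30) = 0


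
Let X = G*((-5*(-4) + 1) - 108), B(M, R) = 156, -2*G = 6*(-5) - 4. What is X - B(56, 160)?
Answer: -1635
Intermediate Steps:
G = 17 (G = -(6*(-5) - 4)/2 = -(-30 - 4)/2 = -1/2*(-34) = 17)
X = -1479 (X = 17*((-5*(-4) + 1) - 108) = 17*((20 + 1) - 108) = 17*(21 - 108) = 17*(-87) = -1479)
X - B(56, 160) = -1479 - 1*156 = -1479 - 156 = -1635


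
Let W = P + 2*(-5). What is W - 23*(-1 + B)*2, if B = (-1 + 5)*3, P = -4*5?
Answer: -536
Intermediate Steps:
P = -20
B = 12 (B = 4*3 = 12)
W = -30 (W = -20 + 2*(-5) = -20 - 10 = -30)
W - 23*(-1 + B)*2 = -30 - 23*(-1 + 12)*2 = -30 - 253*2 = -30 - 23*22 = -30 - 506 = -536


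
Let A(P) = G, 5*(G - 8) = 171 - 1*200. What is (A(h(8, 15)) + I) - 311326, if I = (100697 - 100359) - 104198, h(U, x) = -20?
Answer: -2075919/5 ≈ -4.1518e+5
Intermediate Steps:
I = -103860 (I = 338 - 104198 = -103860)
G = 11/5 (G = 8 + (171 - 1*200)/5 = 8 + (171 - 200)/5 = 8 + (⅕)*(-29) = 8 - 29/5 = 11/5 ≈ 2.2000)
A(P) = 11/5
(A(h(8, 15)) + I) - 311326 = (11/5 - 103860) - 311326 = -519289/5 - 311326 = -2075919/5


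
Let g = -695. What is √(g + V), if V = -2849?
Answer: 2*I*√886 ≈ 59.531*I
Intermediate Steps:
√(g + V) = √(-695 - 2849) = √(-3544) = 2*I*√886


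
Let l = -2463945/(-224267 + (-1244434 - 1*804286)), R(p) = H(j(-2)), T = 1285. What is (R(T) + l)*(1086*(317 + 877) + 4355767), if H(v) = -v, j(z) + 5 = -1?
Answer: 91015014226017/2272987 ≈ 4.0042e+7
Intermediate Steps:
j(z) = -6 (j(z) = -5 - 1 = -6)
R(p) = 6 (R(p) = -1*(-6) = 6)
l = 2463945/2272987 (l = -2463945/(-224267 + (-1244434 - 804286)) = -2463945/(-224267 - 2048720) = -2463945/(-2272987) = -2463945*(-1/2272987) = 2463945/2272987 ≈ 1.0840)
(R(T) + l)*(1086*(317 + 877) + 4355767) = (6 + 2463945/2272987)*(1086*(317 + 877) + 4355767) = 16101867*(1086*1194 + 4355767)/2272987 = 16101867*(1296684 + 4355767)/2272987 = (16101867/2272987)*5652451 = 91015014226017/2272987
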